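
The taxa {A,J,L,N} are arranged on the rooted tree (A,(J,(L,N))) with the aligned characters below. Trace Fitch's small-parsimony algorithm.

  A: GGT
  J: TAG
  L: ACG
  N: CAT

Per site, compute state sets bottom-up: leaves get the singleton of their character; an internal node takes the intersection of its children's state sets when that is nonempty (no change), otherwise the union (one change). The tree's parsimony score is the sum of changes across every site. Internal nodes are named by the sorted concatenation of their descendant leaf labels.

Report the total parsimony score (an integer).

7

LN@0: {A} ∪ {C} = {A,C} (union, +1)
JLN@0: {T} ∪ {A,C} = {A,C,T} (union, +1)
AJLN@0: {G} ∪ {A,C,T} = {A,C,G,T} (union, +1)
LN@1: {C} ∪ {A} = {A,C} (union, +1)
JLN@1: {A} ∩ {A,C} = {A} (intersection, +0)
AJLN@1: {G} ∪ {A} = {A,G} (union, +1)
LN@2: {G} ∪ {T} = {G,T} (union, +1)
JLN@2: {G} ∩ {G,T} = {G} (intersection, +0)
AJLN@2: {T} ∪ {G} = {G,T} (union, +1)
per-site changes: [3, 2, 2]; total = 7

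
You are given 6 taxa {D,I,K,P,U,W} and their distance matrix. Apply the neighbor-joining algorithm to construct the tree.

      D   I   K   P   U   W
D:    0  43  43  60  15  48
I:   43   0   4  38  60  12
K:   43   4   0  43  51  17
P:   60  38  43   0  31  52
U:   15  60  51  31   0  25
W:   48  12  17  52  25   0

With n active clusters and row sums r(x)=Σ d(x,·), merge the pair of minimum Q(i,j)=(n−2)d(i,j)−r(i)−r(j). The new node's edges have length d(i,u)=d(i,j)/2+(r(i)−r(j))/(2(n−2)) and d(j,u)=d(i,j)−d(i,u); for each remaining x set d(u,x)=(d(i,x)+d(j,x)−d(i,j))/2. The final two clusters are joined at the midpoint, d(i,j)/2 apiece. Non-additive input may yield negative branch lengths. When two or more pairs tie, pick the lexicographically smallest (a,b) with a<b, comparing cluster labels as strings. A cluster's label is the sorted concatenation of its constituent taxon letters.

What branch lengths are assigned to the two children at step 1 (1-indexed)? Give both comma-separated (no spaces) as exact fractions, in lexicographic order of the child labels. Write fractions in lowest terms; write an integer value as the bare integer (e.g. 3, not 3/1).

1. join D+U (d=15, Q=-331) ⇒ DU; edges |D|=87/8, |U|=33/8
  updated: d(DU,I)=44, d(DU,K)=79/2, d(DU,P)=38, d(DU,W)=29
2. join DU+P (d=38, Q=-415/2) ⇒ DPU; edges |DU|=187/12, |P|=269/12
  updated: d(DPU,I)=22, d(DPU,K)=89/4, d(DPU,W)=43/2
3. join DPU+W (d=43/2, Q=-293/4) ⇒ DPUW; edges |DPU|=233/16, |W|=111/16
  updated: d(DPUW,I)=25/4, d(DPUW,K)=71/8
4. join DPUW+I (d=25/4, Q=-153/8) ⇒ DIPUW; edges |DPUW|=89/16, |I|=11/16
  updated: d(DIPUW,K)=53/16
5. join DIPUW+K (d=53/16) ⇒ DIKPUW; edges |DIPUW|=53/32, |K|=53/32
final tree: (((((D:87/8,U:33/8):187/12,P:269/12):233/16,W:111/16):89/16,I:11/16):53/32,K:53/32)
total length: 1345/16

87/8,33/8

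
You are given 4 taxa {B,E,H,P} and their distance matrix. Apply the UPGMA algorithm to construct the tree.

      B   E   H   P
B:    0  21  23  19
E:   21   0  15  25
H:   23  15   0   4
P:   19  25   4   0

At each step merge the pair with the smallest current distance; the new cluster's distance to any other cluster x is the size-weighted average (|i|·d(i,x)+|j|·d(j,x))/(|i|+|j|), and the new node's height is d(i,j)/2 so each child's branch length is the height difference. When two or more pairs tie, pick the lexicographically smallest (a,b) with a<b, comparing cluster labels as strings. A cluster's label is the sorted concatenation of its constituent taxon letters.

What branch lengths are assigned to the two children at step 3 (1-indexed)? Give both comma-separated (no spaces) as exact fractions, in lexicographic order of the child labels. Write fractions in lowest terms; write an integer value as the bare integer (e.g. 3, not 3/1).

iteration 1: select H,P (d=4); attach at lengths (2, 2); label the merged cluster HP
  updated: d(B,HP)=21, d(E,HP)=20
iteration 2: select E,HP (d=20); attach at lengths (10, 8); label the merged cluster EHP
  updated: d(B,EHP)=21
iteration 3: select B,EHP (d=21); attach at lengths (21/2, 1/2); label the merged cluster BEHP
final tree: (B:21/2,(E:10,(H:2,P:2):8):1/2)
total length: 33

21/2,1/2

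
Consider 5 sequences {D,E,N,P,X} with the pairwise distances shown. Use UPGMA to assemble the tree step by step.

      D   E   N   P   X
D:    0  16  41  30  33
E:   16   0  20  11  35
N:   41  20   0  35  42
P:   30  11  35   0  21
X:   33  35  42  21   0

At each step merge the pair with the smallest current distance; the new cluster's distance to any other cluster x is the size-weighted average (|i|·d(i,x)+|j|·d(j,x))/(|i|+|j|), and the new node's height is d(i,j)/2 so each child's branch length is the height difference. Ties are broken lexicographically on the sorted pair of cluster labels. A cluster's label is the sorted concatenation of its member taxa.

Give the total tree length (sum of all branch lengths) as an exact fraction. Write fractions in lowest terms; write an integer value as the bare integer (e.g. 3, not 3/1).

iteration 1: select E,P (d=11); attach at lengths (11/2, 11/2); label the merged cluster EP
  updated: d(D,EP)=23, d(EP,N)=55/2, d(EP,X)=28
iteration 2: select D,EP (d=23); attach at lengths (23/2, 6); label the merged cluster DEP
  updated: d(DEP,N)=32, d(DEP,X)=89/3
iteration 3: select DEP,X (d=89/3); attach at lengths (10/3, 89/6); label the merged cluster DEPX
  updated: d(DEPX,N)=69/2
iteration 4: select DEPX,N (d=69/2); attach at lengths (29/12, 69/4); label the merged cluster DENPX
final tree: (((D:23/2,(E:11/2,P:11/2):6):10/3,X:89/6):29/12,N:69/4)
total length: 199/3

199/3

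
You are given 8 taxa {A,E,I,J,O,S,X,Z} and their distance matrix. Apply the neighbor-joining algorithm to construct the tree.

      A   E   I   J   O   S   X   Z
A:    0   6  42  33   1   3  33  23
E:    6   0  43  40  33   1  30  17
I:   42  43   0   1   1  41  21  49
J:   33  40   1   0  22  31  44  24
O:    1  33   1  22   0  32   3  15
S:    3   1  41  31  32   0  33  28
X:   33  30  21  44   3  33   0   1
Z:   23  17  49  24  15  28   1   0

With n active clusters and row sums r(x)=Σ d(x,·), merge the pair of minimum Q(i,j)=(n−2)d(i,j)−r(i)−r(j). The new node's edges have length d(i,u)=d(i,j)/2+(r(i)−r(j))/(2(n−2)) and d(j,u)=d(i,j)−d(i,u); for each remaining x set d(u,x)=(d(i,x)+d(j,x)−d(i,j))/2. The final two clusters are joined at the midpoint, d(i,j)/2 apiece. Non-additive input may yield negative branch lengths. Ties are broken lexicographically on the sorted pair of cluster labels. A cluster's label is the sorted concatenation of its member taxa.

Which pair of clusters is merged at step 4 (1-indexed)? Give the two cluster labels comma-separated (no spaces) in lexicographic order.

X,Z

iteration 1: select I,J (d=1, Q=-387); attach at lengths (3/4, 1/4); label the merged cluster IJ
  updated: d(A,IJ)=37, d(E,IJ)=41, d(IJ,O)=11, d(IJ,S)=71/2, d(IJ,X)=32, d(IJ,Z)=36
iteration 2: select E,S (d=1, Q=-511/2); attach at lengths (1/20, 19/20); label the merged cluster ES
  updated: d(A,ES)=4, d(ES,IJ)=151/4, d(ES,O)=32, d(ES,X)=31, d(ES,Z)=22
iteration 3: select A,ES (d=4, Q=-835/4); attach at lengths (-51/32, 179/32); label the merged cluster AES
  updated: d(AES,IJ)=283/8, d(AES,O)=29/2, d(AES,X)=30, d(AES,Z)=41/2
iteration 4: select X,Z (d=1, Q=-271/2); attach at lengths (-7/12, 19/12); label the merged cluster XZ
  updated: d(AES,XZ)=99/4, d(IJ,XZ)=67/2, d(O,XZ)=17/2
iteration 5: select AES,XZ (d=99/4, Q=-735/8); attach at lengths (459/32, 333/32); label the merged cluster AESXZ
  updated: d(AESXZ,IJ)=353/16, d(AESXZ,O)=-7/8
iteration 6: select AESXZ,IJ (d=353/16, Q=-515/16); attach at lengths (163/32, 543/32); label the merged cluster AEIJSXZ
  updated: d(AEIJSXZ,O)=-191/32
iteration 7: select AEIJSXZ,O (d=-191/32); attach at lengths (-191/64, -191/64); label the merged cluster AEIJOSXZ
final tree: ((((A:-51/32,(E:1/20,S:19/20):179/32):459/32,(X:-7/12,Z:19/12):333/32):163/32,(I:3/4,J:1/4):543/32):-191/64,O:-191/64)
total length: 1531/32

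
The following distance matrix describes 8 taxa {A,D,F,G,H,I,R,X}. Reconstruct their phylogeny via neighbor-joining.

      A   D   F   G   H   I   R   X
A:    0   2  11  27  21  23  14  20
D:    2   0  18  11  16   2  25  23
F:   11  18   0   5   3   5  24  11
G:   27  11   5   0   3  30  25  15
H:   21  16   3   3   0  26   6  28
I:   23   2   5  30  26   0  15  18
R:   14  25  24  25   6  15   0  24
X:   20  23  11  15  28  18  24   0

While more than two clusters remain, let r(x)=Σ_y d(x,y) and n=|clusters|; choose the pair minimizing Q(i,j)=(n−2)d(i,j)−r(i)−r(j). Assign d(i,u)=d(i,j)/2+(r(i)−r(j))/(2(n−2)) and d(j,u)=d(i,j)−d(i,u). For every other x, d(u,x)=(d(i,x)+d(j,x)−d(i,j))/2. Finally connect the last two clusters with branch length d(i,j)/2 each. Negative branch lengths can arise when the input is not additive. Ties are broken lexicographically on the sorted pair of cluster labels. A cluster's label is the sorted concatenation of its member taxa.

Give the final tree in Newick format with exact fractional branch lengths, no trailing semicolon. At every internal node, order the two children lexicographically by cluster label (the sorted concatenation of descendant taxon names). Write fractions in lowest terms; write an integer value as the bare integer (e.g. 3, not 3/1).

(((((A:105/16,(D:-5/6,I:17/6):79/16):85/24,(H:-1/10,R:61/10):149/24):51/16,F:-5/16):13/16,G:79/16):161/32,X:161/32)

iteration 1: select D,I (d=2, Q=-204); attach at lengths (-5/6, 17/6); label the merged cluster DI
  updated: d(A,DI)=23/2, d(DI,F)=21/2, d(DI,G)=39/2, d(DI,H)=20, d(DI,R)=19, d(DI,X)=39/2
iteration 2: select H,R (d=6, Q=-163); attach at lengths (-1/10, 61/10); label the merged cluster HR
  updated: d(A,HR)=29/2, d(DI,HR)=33/2, d(F,HR)=21/2, d(G,HR)=11, d(HR,X)=23
iteration 3: select A,DI (d=23/2, Q=-231/2); attach at lengths (105/16, 79/16); label the merged cluster ADI
  updated: d(ADI,F)=5, d(ADI,G)=35/2, d(ADI,HR)=39/4, d(ADI,X)=14
iteration 4: select ADI,HR (d=39/4, Q=-285/4); attach at lengths (85/24, 149/24); label the merged cluster ADHIR
  updated: d(ADHIR,F)=23/8, d(ADHIR,G)=75/8, d(ADHIR,X)=109/8
iteration 5: select ADHIR,F (d=23/8, Q=-39); attach at lengths (51/16, -5/16); label the merged cluster ADFHIR
  updated: d(ADFHIR,G)=23/4, d(ADFHIR,X)=87/8
iteration 6: select ADFHIR,G (d=23/4, Q=-253/8); attach at lengths (13/16, 79/16); label the merged cluster ADFGHIR
  updated: d(ADFGHIR,X)=161/16
iteration 7: select ADFGHIR,X (d=161/16); attach at lengths (161/32, 161/32); label the merged cluster ADFGHIRX
final tree: (((((A:105/16,(D:-5/6,I:17/6):79/16):85/24,(H:-1/10,R:61/10):149/24):51/16,F:-5/16):13/16,G:79/16):161/32,X:161/32)
total length: 767/16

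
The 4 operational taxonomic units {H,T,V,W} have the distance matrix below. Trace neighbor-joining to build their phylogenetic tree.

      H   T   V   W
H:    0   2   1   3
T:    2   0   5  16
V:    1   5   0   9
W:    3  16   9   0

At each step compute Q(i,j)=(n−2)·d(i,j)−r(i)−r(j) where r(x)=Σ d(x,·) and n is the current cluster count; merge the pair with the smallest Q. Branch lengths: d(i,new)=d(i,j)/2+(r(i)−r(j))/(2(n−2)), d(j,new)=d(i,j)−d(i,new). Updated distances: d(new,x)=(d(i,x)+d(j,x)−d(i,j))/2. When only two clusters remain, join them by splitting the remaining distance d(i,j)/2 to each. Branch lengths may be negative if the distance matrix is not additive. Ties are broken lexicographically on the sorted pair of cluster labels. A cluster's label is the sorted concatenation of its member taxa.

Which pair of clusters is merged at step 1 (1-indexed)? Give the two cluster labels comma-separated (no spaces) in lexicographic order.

H,W

1. join H+W (d=3, Q=-28) ⇒ HW; edges |H|=-4, |W|=7
  updated: d(HW,T)=15/2, d(HW,V)=7/2
2. join HW+T (d=15/2, Q=-16) ⇒ HTW; edges |HW|=3, |T|=9/2
  updated: d(HTW,V)=1/2
3. join HTW+V (d=1/2) ⇒ HTVW; edges |HTW|=1/4, |V|=1/4
final tree: (((H:-4,W:7):3,T:9/2):1/4,V:1/4)
total length: 11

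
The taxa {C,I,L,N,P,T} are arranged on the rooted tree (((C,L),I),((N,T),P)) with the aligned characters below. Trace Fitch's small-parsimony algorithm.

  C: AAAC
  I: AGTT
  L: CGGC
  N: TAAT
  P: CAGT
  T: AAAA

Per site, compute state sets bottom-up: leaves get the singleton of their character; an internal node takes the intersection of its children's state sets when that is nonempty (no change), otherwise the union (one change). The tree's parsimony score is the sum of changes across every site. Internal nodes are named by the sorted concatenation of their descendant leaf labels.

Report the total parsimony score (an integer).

10

site 0, node CL: C={A} ∪ L={C} → {A,C} (+1)
site 0, node CIL: CL={A,C} ∩ I={A} → {A} (+0)
site 0, node NT: N={T} ∪ T={A} → {A,T} (+1)
site 0, node NPT: NT={A,T} ∪ P={C} → {A,C,T} (+1)
site 0, node CILNPT: CIL={A} ∩ NPT={A,C,T} → {A} (+0)
site 1, node CL: C={A} ∪ L={G} → {A,G} (+1)
site 1, node CIL: CL={A,G} ∩ I={G} → {G} (+0)
site 1, node NT: N={A} ∩ T={A} → {A} (+0)
site 1, node NPT: NT={A} ∩ P={A} → {A} (+0)
site 1, node CILNPT: CIL={G} ∪ NPT={A} → {A,G} (+1)
site 2, node CL: C={A} ∪ L={G} → {A,G} (+1)
site 2, node CIL: CL={A,G} ∪ I={T} → {A,G,T} (+1)
site 2, node NT: N={A} ∩ T={A} → {A} (+0)
site 2, node NPT: NT={A} ∪ P={G} → {A,G} (+1)
site 2, node CILNPT: CIL={A,G,T} ∩ NPT={A,G} → {A,G} (+0)
site 3, node CL: C={C} ∩ L={C} → {C} (+0)
site 3, node CIL: CL={C} ∪ I={T} → {C,T} (+1)
site 3, node NT: N={T} ∪ T={A} → {A,T} (+1)
site 3, node NPT: NT={A,T} ∩ P={T} → {T} (+0)
site 3, node CILNPT: CIL={C,T} ∩ NPT={T} → {T} (+0)
per-site changes: [3, 2, 3, 2]; total = 10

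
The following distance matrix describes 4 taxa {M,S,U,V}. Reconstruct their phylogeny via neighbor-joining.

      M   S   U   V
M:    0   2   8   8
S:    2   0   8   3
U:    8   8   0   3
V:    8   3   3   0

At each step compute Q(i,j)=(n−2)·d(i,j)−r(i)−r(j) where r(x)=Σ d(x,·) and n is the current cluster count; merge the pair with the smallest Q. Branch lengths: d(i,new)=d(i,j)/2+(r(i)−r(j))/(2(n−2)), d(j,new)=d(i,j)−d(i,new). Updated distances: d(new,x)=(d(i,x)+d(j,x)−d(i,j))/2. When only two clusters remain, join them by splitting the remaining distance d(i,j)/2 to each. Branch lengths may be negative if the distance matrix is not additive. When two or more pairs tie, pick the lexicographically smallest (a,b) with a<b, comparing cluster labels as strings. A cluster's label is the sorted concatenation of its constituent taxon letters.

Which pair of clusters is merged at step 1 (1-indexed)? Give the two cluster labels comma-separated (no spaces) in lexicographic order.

1. join M+S (d=2, Q=-27) ⇒ MS; edges |M|=9/4, |S|=-1/4
  updated: d(MS,U)=7, d(MS,V)=9/2
2. join MS+U (d=7, Q=-29/2) ⇒ MSU; edges |MS|=17/4, |U|=11/4
  updated: d(MSU,V)=1/4
3. join MSU+V (d=1/4) ⇒ MSUV; edges |MSU|=1/8, |V|=1/8
final tree: (((M:9/4,S:-1/4):17/4,U:11/4):1/8,V:1/8)
total length: 37/4

M,S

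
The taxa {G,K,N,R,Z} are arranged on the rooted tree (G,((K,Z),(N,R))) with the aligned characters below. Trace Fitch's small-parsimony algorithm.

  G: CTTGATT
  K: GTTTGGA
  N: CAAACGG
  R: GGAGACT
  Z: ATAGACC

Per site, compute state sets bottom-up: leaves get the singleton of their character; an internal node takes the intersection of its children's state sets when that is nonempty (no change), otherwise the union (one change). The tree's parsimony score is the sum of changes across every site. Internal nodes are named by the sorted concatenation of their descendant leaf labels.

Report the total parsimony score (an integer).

17

KZ@0: {G} ∪ {A} = {A,G} (union, +1)
NR@0: {C} ∪ {G} = {C,G} (union, +1)
KNRZ@0: {A,G} ∩ {C,G} = {G} (intersection, +0)
GKNRZ@0: {C} ∪ {G} = {C,G} (union, +1)
KZ@1: {T} ∩ {T} = {T} (intersection, +0)
NR@1: {A} ∪ {G} = {A,G} (union, +1)
KNRZ@1: {T} ∪ {A,G} = {A,G,T} (union, +1)
GKNRZ@1: {T} ∩ {A,G,T} = {T} (intersection, +0)
KZ@2: {T} ∪ {A} = {A,T} (union, +1)
NR@2: {A} ∩ {A} = {A} (intersection, +0)
KNRZ@2: {A,T} ∩ {A} = {A} (intersection, +0)
GKNRZ@2: {T} ∪ {A} = {A,T} (union, +1)
KZ@3: {T} ∪ {G} = {G,T} (union, +1)
NR@3: {A} ∪ {G} = {A,G} (union, +1)
KNRZ@3: {G,T} ∩ {A,G} = {G} (intersection, +0)
GKNRZ@3: {G} ∩ {G} = {G} (intersection, +0)
KZ@4: {G} ∪ {A} = {A,G} (union, +1)
NR@4: {C} ∪ {A} = {A,C} (union, +1)
KNRZ@4: {A,G} ∩ {A,C} = {A} (intersection, +0)
GKNRZ@4: {A} ∩ {A} = {A} (intersection, +0)
KZ@5: {G} ∪ {C} = {C,G} (union, +1)
NR@5: {G} ∪ {C} = {C,G} (union, +1)
KNRZ@5: {C,G} ∩ {C,G} = {C,G} (intersection, +0)
GKNRZ@5: {T} ∪ {C,G} = {C,G,T} (union, +1)
KZ@6: {A} ∪ {C} = {A,C} (union, +1)
NR@6: {G} ∪ {T} = {G,T} (union, +1)
KNRZ@6: {A,C} ∪ {G,T} = {A,C,G,T} (union, +1)
GKNRZ@6: {T} ∩ {A,C,G,T} = {T} (intersection, +0)
per-site changes: [3, 2, 2, 2, 2, 3, 3]; total = 17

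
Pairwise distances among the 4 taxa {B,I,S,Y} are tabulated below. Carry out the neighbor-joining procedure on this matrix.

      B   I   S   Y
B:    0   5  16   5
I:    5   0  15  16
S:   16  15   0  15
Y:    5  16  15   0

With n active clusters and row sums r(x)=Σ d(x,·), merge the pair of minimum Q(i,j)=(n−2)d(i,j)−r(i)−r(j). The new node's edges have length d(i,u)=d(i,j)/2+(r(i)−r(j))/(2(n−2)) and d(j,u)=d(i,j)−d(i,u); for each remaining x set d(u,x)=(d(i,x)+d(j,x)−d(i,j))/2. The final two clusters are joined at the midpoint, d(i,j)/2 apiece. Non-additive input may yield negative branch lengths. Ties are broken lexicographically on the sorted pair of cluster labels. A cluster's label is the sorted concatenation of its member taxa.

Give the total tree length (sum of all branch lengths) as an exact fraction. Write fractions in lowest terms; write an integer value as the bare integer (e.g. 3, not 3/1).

23

1. join B+I (d=5, Q=-52) ⇒ BI; edges |B|=0, |I|=5
  updated: d(BI,S)=13, d(BI,Y)=8
2. join BI+S (d=13, Q=-36) ⇒ BIS; edges |BI|=3, |S|=10
  updated: d(BIS,Y)=5
3. join BIS+Y (d=5) ⇒ BISY; edges |BIS|=5/2, |Y|=5/2
final tree: (((B:0,I:5):3,S:10):5/2,Y:5/2)
total length: 23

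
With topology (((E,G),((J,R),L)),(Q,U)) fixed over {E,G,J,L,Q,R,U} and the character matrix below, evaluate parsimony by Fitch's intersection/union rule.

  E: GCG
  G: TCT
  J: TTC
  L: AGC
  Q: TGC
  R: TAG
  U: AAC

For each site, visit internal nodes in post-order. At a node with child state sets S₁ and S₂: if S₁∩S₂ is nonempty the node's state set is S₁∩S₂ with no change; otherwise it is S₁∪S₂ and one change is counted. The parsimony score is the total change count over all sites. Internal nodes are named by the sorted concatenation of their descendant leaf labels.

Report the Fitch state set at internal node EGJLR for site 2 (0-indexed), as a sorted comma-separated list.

C,G,T

EG@0: {G} ∪ {T} = {G,T} (union, +1)
JR@0: {T} ∩ {T} = {T} (intersection, +0)
JLR@0: {T} ∪ {A} = {A,T} (union, +1)
EGJLR@0: {G,T} ∩ {A,T} = {T} (intersection, +0)
QU@0: {T} ∪ {A} = {A,T} (union, +1)
EGJLQRU@0: {T} ∩ {A,T} = {T} (intersection, +0)
EG@1: {C} ∩ {C} = {C} (intersection, +0)
JR@1: {T} ∪ {A} = {A,T} (union, +1)
JLR@1: {A,T} ∪ {G} = {A,G,T} (union, +1)
EGJLR@1: {C} ∪ {A,G,T} = {A,C,G,T} (union, +1)
QU@1: {G} ∪ {A} = {A,G} (union, +1)
EGJLQRU@1: {A,C,G,T} ∩ {A,G} = {A,G} (intersection, +0)
EG@2: {G} ∪ {T} = {G,T} (union, +1)
JR@2: {C} ∪ {G} = {C,G} (union, +1)
JLR@2: {C,G} ∩ {C} = {C} (intersection, +0)
EGJLR@2: {G,T} ∪ {C} = {C,G,T} (union, +1)
QU@2: {C} ∩ {C} = {C} (intersection, +0)
EGJLQRU@2: {C,G,T} ∩ {C} = {C} (intersection, +0)
per-site changes: [3, 4, 3]; total = 10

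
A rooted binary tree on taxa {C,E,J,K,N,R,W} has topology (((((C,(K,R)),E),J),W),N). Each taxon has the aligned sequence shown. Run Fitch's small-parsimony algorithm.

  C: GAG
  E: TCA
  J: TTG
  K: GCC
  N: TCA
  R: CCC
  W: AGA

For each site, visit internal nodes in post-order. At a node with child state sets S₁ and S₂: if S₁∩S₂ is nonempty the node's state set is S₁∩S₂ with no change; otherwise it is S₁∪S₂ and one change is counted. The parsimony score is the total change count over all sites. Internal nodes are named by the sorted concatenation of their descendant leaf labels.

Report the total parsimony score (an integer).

site 0, node KR: K={G} ∪ R={C} → {C,G} (+1)
site 0, node CKR: C={G} ∩ KR={C,G} → {G} (+0)
site 0, node CEKR: CKR={G} ∪ E={T} → {G,T} (+1)
site 0, node CEJKR: CEKR={G,T} ∩ J={T} → {T} (+0)
site 0, node CEJKRW: CEJKR={T} ∪ W={A} → {A,T} (+1)
site 0, node CEJKNRW: CEJKRW={A,T} ∩ N={T} → {T} (+0)
site 1, node KR: K={C} ∩ R={C} → {C} (+0)
site 1, node CKR: C={A} ∪ KR={C} → {A,C} (+1)
site 1, node CEKR: CKR={A,C} ∩ E={C} → {C} (+0)
site 1, node CEJKR: CEKR={C} ∪ J={T} → {C,T} (+1)
site 1, node CEJKRW: CEJKR={C,T} ∪ W={G} → {C,G,T} (+1)
site 1, node CEJKNRW: CEJKRW={C,G,T} ∩ N={C} → {C} (+0)
site 2, node KR: K={C} ∩ R={C} → {C} (+0)
site 2, node CKR: C={G} ∪ KR={C} → {C,G} (+1)
site 2, node CEKR: CKR={C,G} ∪ E={A} → {A,C,G} (+1)
site 2, node CEJKR: CEKR={A,C,G} ∩ J={G} → {G} (+0)
site 2, node CEJKRW: CEJKR={G} ∪ W={A} → {A,G} (+1)
site 2, node CEJKNRW: CEJKRW={A,G} ∩ N={A} → {A} (+0)
per-site changes: [3, 3, 3]; total = 9

9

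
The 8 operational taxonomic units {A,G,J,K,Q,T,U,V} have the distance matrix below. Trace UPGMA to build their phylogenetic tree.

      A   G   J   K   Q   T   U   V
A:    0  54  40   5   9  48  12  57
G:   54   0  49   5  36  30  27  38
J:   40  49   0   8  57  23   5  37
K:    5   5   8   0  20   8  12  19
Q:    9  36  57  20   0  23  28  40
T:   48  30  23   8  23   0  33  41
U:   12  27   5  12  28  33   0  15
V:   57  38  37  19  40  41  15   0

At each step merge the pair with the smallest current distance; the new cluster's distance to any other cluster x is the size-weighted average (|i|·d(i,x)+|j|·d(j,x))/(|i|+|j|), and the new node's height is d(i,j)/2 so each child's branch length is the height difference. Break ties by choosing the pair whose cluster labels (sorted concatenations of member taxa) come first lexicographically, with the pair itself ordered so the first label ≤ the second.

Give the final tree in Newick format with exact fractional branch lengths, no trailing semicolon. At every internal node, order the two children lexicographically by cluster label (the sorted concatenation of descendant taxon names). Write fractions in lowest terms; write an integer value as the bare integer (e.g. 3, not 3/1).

(((((A:5/2,K:5/2):19/4,Q:29/4):71/12,T:79/6):9/4,((J:5/2,U:5/2):21/2,V:13):29/12):139/84,G:239/14)

step 1: merge (A,K) at d=5; branch lengths A→5/2, K→5/2; new cluster AK
  updated: d(AK,G)=59/2, d(AK,J)=24, d(AK,Q)=29/2, d(AK,T)=28, d(AK,U)=12, d(AK,V)=38
step 2: merge (J,U) at d=5; branch lengths J→5/2, U→5/2; new cluster JU
  updated: d(AK,JU)=18, d(G,JU)=38, d(JU,Q)=85/2, d(JU,T)=28, d(JU,V)=26
step 3: merge (AK,Q) at d=29/2; branch lengths AK→19/4, Q→29/4; new cluster AKQ
  updated: d(AKQ,G)=95/3, d(AKQ,JU)=157/6, d(AKQ,T)=79/3, d(AKQ,V)=116/3
step 4: merge (JU,V) at d=26; branch lengths JU→21/2, V→13; new cluster JUV
  updated: d(AKQ,JUV)=91/3, d(G,JUV)=38, d(JUV,T)=97/3
step 5: merge (AKQ,T) at d=79/3; branch lengths AKQ→71/12, T→79/6; new cluster AKQT
  updated: d(AKQT,G)=125/4, d(AKQT,JUV)=185/6
step 6: merge (AKQT,JUV) at d=185/6; branch lengths AKQT→9/4, JUV→29/12; new cluster AJKQTUV
  updated: d(AJKQTUV,G)=239/7
step 7: merge (AJKQTUV,G) at d=239/7; branch lengths AJKQTUV→139/84, G→239/14; new cluster AGJKQTUV
final tree: (((((A:5/2,K:5/2):19/4,Q:29/4):71/12,T:79/6):9/4,((J:5/2,U:5/2):21/2,V:13):29/12):139/84,G:239/14)
total length: 3695/42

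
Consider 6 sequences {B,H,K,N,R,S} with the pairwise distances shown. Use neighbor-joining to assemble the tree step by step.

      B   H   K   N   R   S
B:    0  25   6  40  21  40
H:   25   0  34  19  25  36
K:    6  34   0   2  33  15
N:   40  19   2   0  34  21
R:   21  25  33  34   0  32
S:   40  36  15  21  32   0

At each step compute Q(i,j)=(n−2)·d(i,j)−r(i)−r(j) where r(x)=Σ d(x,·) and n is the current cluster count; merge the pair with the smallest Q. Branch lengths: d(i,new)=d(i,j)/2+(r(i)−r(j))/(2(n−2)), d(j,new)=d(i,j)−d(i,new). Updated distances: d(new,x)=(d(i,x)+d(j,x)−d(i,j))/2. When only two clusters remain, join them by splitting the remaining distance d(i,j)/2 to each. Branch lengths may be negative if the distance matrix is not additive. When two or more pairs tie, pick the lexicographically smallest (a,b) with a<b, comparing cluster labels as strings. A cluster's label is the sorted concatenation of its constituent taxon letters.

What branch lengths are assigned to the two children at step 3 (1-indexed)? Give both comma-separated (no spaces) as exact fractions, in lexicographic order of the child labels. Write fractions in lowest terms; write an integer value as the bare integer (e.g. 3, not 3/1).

65/8,37/8

step 1: merge (B,K) at d=6, Q=-198; branch lengths B→33/4, K→-9/4; new cluster BK
  updated: d(BK,H)=53/2, d(BK,N)=18, d(BK,R)=24, d(BK,S)=49/2
step 2: merge (H,R) at d=25, Q=-293/2; branch lengths H→133/12, R→167/12; new cluster HR
  updated: d(BK,HR)=51/4, d(HR,N)=14, d(HR,S)=43/2
step 3: merge (BK,HR) at d=51/4, Q=-78; branch lengths BK→65/8, HR→37/8; new cluster BHKR
  updated: d(BHKR,N)=77/8, d(BHKR,S)=133/8
step 4: merge (BHKR,N) at d=77/8, Q=-189/4; branch lengths BHKR→21/8, N→7; new cluster BHKNR
  updated: d(BHKNR,S)=14
step 5: merge (BHKNR,S) at d=14; branch lengths BHKNR→7, S→7; new cluster BHKNRS
final tree: ((((B:33/4,K:-9/4):65/8,(H:133/12,R:167/12):37/8):21/8,N:7):7,S:7)
total length: 539/8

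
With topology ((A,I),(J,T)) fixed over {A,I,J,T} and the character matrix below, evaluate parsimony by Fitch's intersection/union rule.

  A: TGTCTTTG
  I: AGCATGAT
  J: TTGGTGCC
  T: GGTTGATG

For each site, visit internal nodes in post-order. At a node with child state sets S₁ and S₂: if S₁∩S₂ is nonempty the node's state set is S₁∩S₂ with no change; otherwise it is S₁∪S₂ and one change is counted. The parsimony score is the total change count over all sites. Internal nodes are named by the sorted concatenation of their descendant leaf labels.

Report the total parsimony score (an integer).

15

AI@0: {T} ∪ {A} = {A,T} (union, +1)
JT@0: {T} ∪ {G} = {G,T} (union, +1)
AIJT@0: {A,T} ∩ {G,T} = {T} (intersection, +0)
AI@1: {G} ∩ {G} = {G} (intersection, +0)
JT@1: {T} ∪ {G} = {G,T} (union, +1)
AIJT@1: {G} ∩ {G,T} = {G} (intersection, +0)
AI@2: {T} ∪ {C} = {C,T} (union, +1)
JT@2: {G} ∪ {T} = {G,T} (union, +1)
AIJT@2: {C,T} ∩ {G,T} = {T} (intersection, +0)
AI@3: {C} ∪ {A} = {A,C} (union, +1)
JT@3: {G} ∪ {T} = {G,T} (union, +1)
AIJT@3: {A,C} ∪ {G,T} = {A,C,G,T} (union, +1)
AI@4: {T} ∩ {T} = {T} (intersection, +0)
JT@4: {T} ∪ {G} = {G,T} (union, +1)
AIJT@4: {T} ∩ {G,T} = {T} (intersection, +0)
AI@5: {T} ∪ {G} = {G,T} (union, +1)
JT@5: {G} ∪ {A} = {A,G} (union, +1)
AIJT@5: {G,T} ∩ {A,G} = {G} (intersection, +0)
AI@6: {T} ∪ {A} = {A,T} (union, +1)
JT@6: {C} ∪ {T} = {C,T} (union, +1)
AIJT@6: {A,T} ∩ {C,T} = {T} (intersection, +0)
AI@7: {G} ∪ {T} = {G,T} (union, +1)
JT@7: {C} ∪ {G} = {C,G} (union, +1)
AIJT@7: {G,T} ∩ {C,G} = {G} (intersection, +0)
per-site changes: [2, 1, 2, 3, 1, 2, 2, 2]; total = 15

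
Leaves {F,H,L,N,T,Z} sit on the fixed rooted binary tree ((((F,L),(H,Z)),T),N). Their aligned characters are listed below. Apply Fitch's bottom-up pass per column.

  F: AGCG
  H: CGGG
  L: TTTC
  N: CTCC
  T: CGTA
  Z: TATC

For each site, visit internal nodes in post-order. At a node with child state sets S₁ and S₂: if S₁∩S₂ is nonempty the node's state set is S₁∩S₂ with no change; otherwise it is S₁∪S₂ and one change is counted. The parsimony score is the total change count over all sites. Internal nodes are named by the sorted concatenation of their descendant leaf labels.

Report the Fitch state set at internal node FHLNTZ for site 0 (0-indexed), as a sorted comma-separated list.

FL@0: {A} ∪ {T} = {A,T} (union, +1)
HZ@0: {C} ∪ {T} = {C,T} (union, +1)
FHLZ@0: {A,T} ∩ {C,T} = {T} (intersection, +0)
FHLTZ@0: {T} ∪ {C} = {C,T} (union, +1)
FHLNTZ@0: {C,T} ∩ {C} = {C} (intersection, +0)
FL@1: {G} ∪ {T} = {G,T} (union, +1)
HZ@1: {G} ∪ {A} = {A,G} (union, +1)
FHLZ@1: {G,T} ∩ {A,G} = {G} (intersection, +0)
FHLTZ@1: {G} ∩ {G} = {G} (intersection, +0)
FHLNTZ@1: {G} ∪ {T} = {G,T} (union, +1)
FL@2: {C} ∪ {T} = {C,T} (union, +1)
HZ@2: {G} ∪ {T} = {G,T} (union, +1)
FHLZ@2: {C,T} ∩ {G,T} = {T} (intersection, +0)
FHLTZ@2: {T} ∩ {T} = {T} (intersection, +0)
FHLNTZ@2: {T} ∪ {C} = {C,T} (union, +1)
FL@3: {G} ∪ {C} = {C,G} (union, +1)
HZ@3: {G} ∪ {C} = {C,G} (union, +1)
FHLZ@3: {C,G} ∩ {C,G} = {C,G} (intersection, +0)
FHLTZ@3: {C,G} ∪ {A} = {A,C,G} (union, +1)
FHLNTZ@3: {A,C,G} ∩ {C} = {C} (intersection, +0)
per-site changes: [3, 3, 3, 3]; total = 12

C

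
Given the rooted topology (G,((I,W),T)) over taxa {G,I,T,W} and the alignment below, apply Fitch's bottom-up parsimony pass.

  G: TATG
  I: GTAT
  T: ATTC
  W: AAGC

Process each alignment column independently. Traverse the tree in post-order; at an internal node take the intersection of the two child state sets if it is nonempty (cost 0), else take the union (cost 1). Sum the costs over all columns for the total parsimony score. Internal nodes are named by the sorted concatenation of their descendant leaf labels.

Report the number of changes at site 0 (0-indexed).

site 0, node IW: I={G} ∪ W={A} → {A,G} (+1)
site 0, node ITW: IW={A,G} ∩ T={A} → {A} (+0)
site 0, node GITW: G={T} ∪ ITW={A} → {A,T} (+1)
site 1, node IW: I={T} ∪ W={A} → {A,T} (+1)
site 1, node ITW: IW={A,T} ∩ T={T} → {T} (+0)
site 1, node GITW: G={A} ∪ ITW={T} → {A,T} (+1)
site 2, node IW: I={A} ∪ W={G} → {A,G} (+1)
site 2, node ITW: IW={A,G} ∪ T={T} → {A,G,T} (+1)
site 2, node GITW: G={T} ∩ ITW={A,G,T} → {T} (+0)
site 3, node IW: I={T} ∪ W={C} → {C,T} (+1)
site 3, node ITW: IW={C,T} ∩ T={C} → {C} (+0)
site 3, node GITW: G={G} ∪ ITW={C} → {C,G} (+1)
per-site changes: [2, 2, 2, 2]; total = 8

2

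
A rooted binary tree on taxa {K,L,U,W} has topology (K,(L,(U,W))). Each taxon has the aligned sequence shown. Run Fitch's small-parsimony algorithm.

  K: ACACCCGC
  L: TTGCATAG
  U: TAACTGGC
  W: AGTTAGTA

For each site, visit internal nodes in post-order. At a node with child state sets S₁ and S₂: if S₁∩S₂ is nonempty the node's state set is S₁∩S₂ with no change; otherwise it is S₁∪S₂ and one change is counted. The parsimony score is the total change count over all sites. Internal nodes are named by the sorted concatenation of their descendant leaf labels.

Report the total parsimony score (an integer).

16

UW@0: {T} ∪ {A} = {A,T} (union, +1)
LUW@0: {T} ∩ {A,T} = {T} (intersection, +0)
KLUW@0: {A} ∪ {T} = {A,T} (union, +1)
UW@1: {A} ∪ {G} = {A,G} (union, +1)
LUW@1: {T} ∪ {A,G} = {A,G,T} (union, +1)
KLUW@1: {C} ∪ {A,G,T} = {A,C,G,T} (union, +1)
UW@2: {A} ∪ {T} = {A,T} (union, +1)
LUW@2: {G} ∪ {A,T} = {A,G,T} (union, +1)
KLUW@2: {A} ∩ {A,G,T} = {A} (intersection, +0)
UW@3: {C} ∪ {T} = {C,T} (union, +1)
LUW@3: {C} ∩ {C,T} = {C} (intersection, +0)
KLUW@3: {C} ∩ {C} = {C} (intersection, +0)
UW@4: {T} ∪ {A} = {A,T} (union, +1)
LUW@4: {A} ∩ {A,T} = {A} (intersection, +0)
KLUW@4: {C} ∪ {A} = {A,C} (union, +1)
UW@5: {G} ∩ {G} = {G} (intersection, +0)
LUW@5: {T} ∪ {G} = {G,T} (union, +1)
KLUW@5: {C} ∪ {G,T} = {C,G,T} (union, +1)
UW@6: {G} ∪ {T} = {G,T} (union, +1)
LUW@6: {A} ∪ {G,T} = {A,G,T} (union, +1)
KLUW@6: {G} ∩ {A,G,T} = {G} (intersection, +0)
UW@7: {C} ∪ {A} = {A,C} (union, +1)
LUW@7: {G} ∪ {A,C} = {A,C,G} (union, +1)
KLUW@7: {C} ∩ {A,C,G} = {C} (intersection, +0)
per-site changes: [2, 3, 2, 1, 2, 2, 2, 2]; total = 16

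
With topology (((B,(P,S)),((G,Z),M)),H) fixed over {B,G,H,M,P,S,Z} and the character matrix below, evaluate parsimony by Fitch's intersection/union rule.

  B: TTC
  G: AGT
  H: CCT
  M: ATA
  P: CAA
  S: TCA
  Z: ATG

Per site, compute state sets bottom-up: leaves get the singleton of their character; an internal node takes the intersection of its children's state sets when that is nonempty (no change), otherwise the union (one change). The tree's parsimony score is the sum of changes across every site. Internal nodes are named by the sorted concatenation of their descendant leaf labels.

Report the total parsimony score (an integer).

11

[col 0] PS: children P:{C}, S:{T} ∪→ {C,T}; cost 1
[col 0] BPS: children B:{T}, PS:{C,T} ∩→ {T}; cost 0
[col 0] GZ: children G:{A}, Z:{A} ∩→ {A}; cost 0
[col 0] GMZ: children GZ:{A}, M:{A} ∩→ {A}; cost 0
[col 0] BGMPSZ: children BPS:{T}, GMZ:{A} ∪→ {A,T}; cost 1
[col 0] BGHMPSZ: children BGMPSZ:{A,T}, H:{C} ∪→ {A,C,T}; cost 1
[col 1] PS: children P:{A}, S:{C} ∪→ {A,C}; cost 1
[col 1] BPS: children B:{T}, PS:{A,C} ∪→ {A,C,T}; cost 1
[col 1] GZ: children G:{G}, Z:{T} ∪→ {G,T}; cost 1
[col 1] GMZ: children GZ:{G,T}, M:{T} ∩→ {T}; cost 0
[col 1] BGMPSZ: children BPS:{A,C,T}, GMZ:{T} ∩→ {T}; cost 0
[col 1] BGHMPSZ: children BGMPSZ:{T}, H:{C} ∪→ {C,T}; cost 1
[col 2] PS: children P:{A}, S:{A} ∩→ {A}; cost 0
[col 2] BPS: children B:{C}, PS:{A} ∪→ {A,C}; cost 1
[col 2] GZ: children G:{T}, Z:{G} ∪→ {G,T}; cost 1
[col 2] GMZ: children GZ:{G,T}, M:{A} ∪→ {A,G,T}; cost 1
[col 2] BGMPSZ: children BPS:{A,C}, GMZ:{A,G,T} ∩→ {A}; cost 0
[col 2] BGHMPSZ: children BGMPSZ:{A}, H:{T} ∪→ {A,T}; cost 1
per-site changes: [3, 4, 4]; total = 11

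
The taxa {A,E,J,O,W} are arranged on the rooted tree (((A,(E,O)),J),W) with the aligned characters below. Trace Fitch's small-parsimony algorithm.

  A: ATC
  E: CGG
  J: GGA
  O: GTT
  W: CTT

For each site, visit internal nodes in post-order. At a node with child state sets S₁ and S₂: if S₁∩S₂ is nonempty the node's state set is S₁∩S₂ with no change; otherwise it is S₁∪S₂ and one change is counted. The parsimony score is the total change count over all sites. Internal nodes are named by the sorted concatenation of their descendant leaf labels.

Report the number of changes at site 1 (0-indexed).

2

EO@0: {C} ∪ {G} = {C,G} (union, +1)
AEO@0: {A} ∪ {C,G} = {A,C,G} (union, +1)
AEJO@0: {A,C,G} ∩ {G} = {G} (intersection, +0)
AEJOW@0: {G} ∪ {C} = {C,G} (union, +1)
EO@1: {G} ∪ {T} = {G,T} (union, +1)
AEO@1: {T} ∩ {G,T} = {T} (intersection, +0)
AEJO@1: {T} ∪ {G} = {G,T} (union, +1)
AEJOW@1: {G,T} ∩ {T} = {T} (intersection, +0)
EO@2: {G} ∪ {T} = {G,T} (union, +1)
AEO@2: {C} ∪ {G,T} = {C,G,T} (union, +1)
AEJO@2: {C,G,T} ∪ {A} = {A,C,G,T} (union, +1)
AEJOW@2: {A,C,G,T} ∩ {T} = {T} (intersection, +0)
per-site changes: [3, 2, 3]; total = 8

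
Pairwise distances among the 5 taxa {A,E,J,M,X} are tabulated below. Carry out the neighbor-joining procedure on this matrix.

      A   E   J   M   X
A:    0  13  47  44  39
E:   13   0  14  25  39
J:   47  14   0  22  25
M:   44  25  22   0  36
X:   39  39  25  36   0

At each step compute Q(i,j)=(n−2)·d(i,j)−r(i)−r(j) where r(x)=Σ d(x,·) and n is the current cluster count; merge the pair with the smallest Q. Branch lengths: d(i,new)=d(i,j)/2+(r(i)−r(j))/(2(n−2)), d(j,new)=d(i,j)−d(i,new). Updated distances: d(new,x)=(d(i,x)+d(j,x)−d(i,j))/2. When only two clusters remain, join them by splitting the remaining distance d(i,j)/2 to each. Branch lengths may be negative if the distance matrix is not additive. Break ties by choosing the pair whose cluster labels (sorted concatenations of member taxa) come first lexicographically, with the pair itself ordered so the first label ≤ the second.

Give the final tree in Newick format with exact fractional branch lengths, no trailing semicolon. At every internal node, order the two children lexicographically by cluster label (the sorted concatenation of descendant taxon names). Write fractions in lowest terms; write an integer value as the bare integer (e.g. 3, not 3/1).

((((A:91/6,E:-13/6):109/8,M:115/8):17/8,J:55/8):145/16,X:145/16)

1. join A+E (d=13, Q=-195) ⇒ AE; edges |A|=91/6, |E|=-13/6
  updated: d(AE,J)=24, d(AE,M)=28, d(AE,X)=65/2
2. join AE+M (d=28, Q=-229/2) ⇒ AEM; edges |AE|=109/8, |M|=115/8
  updated: d(AEM,J)=9, d(AEM,X)=81/4
3. join AEM+J (d=9, Q=-217/4) ⇒ AEJM; edges |AEM|=17/8, |J|=55/8
  updated: d(AEJM,X)=145/8
4. join AEJM+X (d=145/8) ⇒ AEJMX; edges |AEJM|=145/16, |X|=145/16
final tree: ((((A:91/6,E:-13/6):109/8,M:115/8):17/8,J:55/8):145/16,X:145/16)
total length: 545/8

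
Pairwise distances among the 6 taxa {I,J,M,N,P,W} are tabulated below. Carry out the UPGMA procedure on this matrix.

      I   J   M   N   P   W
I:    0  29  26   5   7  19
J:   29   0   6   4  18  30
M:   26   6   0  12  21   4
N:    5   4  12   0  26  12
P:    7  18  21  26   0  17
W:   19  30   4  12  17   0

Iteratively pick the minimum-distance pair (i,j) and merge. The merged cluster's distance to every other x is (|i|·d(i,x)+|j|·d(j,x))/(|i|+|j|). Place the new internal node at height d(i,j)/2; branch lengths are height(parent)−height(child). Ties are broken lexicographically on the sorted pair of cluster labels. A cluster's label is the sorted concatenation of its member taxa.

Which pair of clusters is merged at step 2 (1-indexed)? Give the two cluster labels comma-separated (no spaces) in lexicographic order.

step 1: merge (J,N) at d=4; branch lengths J→2, N→2; new cluster JN
  updated: d(I,JN)=17, d(JN,M)=9, d(JN,P)=22, d(JN,W)=21
step 2: merge (M,W) at d=4; branch lengths M→2, W→2; new cluster MW
  updated: d(I,MW)=45/2, d(JN,MW)=15, d(MW,P)=19
step 3: merge (I,P) at d=7; branch lengths I→7/2, P→7/2; new cluster IP
  updated: d(IP,JN)=39/2, d(IP,MW)=83/4
step 4: merge (JN,MW) at d=15; branch lengths JN→11/2, MW→11/2; new cluster JMNW
  updated: d(IP,JMNW)=161/8
step 5: merge (IP,JMNW) at d=161/8; branch lengths IP→105/16, JMNW→41/16; new cluster IJMNPW
final tree: ((I:7/2,P:7/2):105/16,((J:2,N:2):11/2,(M:2,W:2):11/2):41/16)
total length: 281/8

M,W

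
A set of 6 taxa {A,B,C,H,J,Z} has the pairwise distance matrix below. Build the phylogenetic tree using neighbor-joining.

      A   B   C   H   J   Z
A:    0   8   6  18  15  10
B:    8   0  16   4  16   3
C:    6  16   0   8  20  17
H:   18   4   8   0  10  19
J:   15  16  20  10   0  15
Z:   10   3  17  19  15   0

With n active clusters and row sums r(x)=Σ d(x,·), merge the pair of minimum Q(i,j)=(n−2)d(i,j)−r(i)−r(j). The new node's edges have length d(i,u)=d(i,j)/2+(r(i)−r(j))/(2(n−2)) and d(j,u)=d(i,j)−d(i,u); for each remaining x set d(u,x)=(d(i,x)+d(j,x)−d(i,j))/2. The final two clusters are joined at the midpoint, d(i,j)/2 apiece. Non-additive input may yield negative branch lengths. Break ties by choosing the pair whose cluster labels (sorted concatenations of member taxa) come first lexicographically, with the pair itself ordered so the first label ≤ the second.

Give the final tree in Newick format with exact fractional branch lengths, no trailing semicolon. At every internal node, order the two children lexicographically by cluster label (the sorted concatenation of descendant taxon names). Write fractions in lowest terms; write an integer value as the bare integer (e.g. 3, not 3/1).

1. join A+C (d=6, Q=-100) ⇒ AC; edges |A|=7/4, |C|=17/4
  updated: d(AC,B)=9, d(AC,H)=10, d(AC,J)=29/2, d(AC,Z)=21/2
2. join B+Z (d=3, Q=-141/2) ⇒ BZ; edges |B|=-13/12, |Z|=49/12
  updated: d(AC,BZ)=33/4, d(BZ,H)=10, d(BZ,J)=14
3. join AC+BZ (d=33/4, Q=-97/2) ⇒ ABCZ; edges |AC|=17/4, |BZ|=4
  updated: d(ABCZ,H)=47/8, d(ABCZ,J)=81/8
4. join ABCZ+H (d=47/8, Q=-26) ⇒ ABCHZ; edges |ABCZ|=3, |H|=23/8
  updated: d(ABCHZ,J)=57/8
5. join ABCHZ+J (d=57/8) ⇒ ABCHJZ; edges |ABCHZ|=57/16, |J|=57/16
final tree: ((((A:7/4,C:17/4):17/4,(B:-13/12,Z:49/12):4):3,H:23/8):57/16,J:57/16)
total length: 121/4

((((A:7/4,C:17/4):17/4,(B:-13/12,Z:49/12):4):3,H:23/8):57/16,J:57/16)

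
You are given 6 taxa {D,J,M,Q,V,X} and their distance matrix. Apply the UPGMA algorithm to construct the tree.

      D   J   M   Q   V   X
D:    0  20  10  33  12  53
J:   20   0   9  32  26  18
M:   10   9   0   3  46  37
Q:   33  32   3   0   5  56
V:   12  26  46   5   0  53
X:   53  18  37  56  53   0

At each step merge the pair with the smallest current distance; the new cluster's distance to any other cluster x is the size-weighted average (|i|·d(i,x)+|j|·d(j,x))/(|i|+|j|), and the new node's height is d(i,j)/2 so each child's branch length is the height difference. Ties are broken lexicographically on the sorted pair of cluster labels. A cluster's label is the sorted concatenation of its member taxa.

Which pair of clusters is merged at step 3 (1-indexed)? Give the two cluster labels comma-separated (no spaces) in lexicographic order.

J,X

1. join M+Q (d=3) ⇒ MQ; edges |M|=3/2, |Q|=3/2
  updated: d(D,MQ)=43/2, d(J,MQ)=41/2, d(MQ,V)=51/2, d(MQ,X)=93/2
2. join D+V (d=12) ⇒ DV; edges |D|=6, |V|=6
  updated: d(DV,J)=23, d(DV,MQ)=47/2, d(DV,X)=53
3. join J+X (d=18) ⇒ JX; edges |J|=9, |X|=9
  updated: d(DV,JX)=38, d(JX,MQ)=67/2
4. join DV+MQ (d=47/2) ⇒ DMQV; edges |DV|=23/4, |MQ|=41/4
  updated: d(DMQV,JX)=143/4
5. join DMQV+JX (d=143/4) ⇒ DJMQVX; edges |DMQV|=49/8, |JX|=71/8
final tree: (((D:6,V:6):23/4,(M:3/2,Q:3/2):41/4):49/8,(J:9,X:9):71/8)
total length: 64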